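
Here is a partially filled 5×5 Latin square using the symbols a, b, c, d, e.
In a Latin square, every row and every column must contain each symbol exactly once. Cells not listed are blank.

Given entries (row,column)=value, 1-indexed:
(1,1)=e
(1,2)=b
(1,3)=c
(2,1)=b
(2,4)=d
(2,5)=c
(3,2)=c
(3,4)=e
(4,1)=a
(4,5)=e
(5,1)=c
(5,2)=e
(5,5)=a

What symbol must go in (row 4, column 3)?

b

Row 1, column 4: row 1 has {b, c, e} and column 4 has {d, e}, leaving only a.
Row 1, column 5: row 1 has {a, b, c, e} and column 5 has {a, c, e}, leaving only d.
Row 2, column 2: row 2 has {b, c, d} and column 2 has {b, c, e}, leaving only a.
Row 2, column 3: row 2 has {a, b, c, d} and column 3 has {c}, leaving only e.
Row 3, column 1: row 3 has {c, e} and column 1 has {a, b, c, e}, leaving only d.
Row 3, column 5: row 3 has {c, d, e} and column 5 has {a, c, d, e}, leaving only b.
Row 3, column 3: row 3 has {b, c, d, e} and column 3 has {c, e}, leaving only a.
Row 4, column 2: row 4 has {a, e} and column 2 has {a, b, c, e}, leaving only d.
Row 4 already has {a, d, e} and column 3 already has {a, c, e}, so row 4, column 3 must be b.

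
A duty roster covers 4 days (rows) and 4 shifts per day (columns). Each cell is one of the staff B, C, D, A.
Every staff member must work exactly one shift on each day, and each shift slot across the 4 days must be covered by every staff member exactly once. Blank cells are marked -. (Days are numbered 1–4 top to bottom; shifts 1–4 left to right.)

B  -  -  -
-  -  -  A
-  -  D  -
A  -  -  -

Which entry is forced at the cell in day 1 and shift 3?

Day 3, shift 1: day 3 has {D} and shift 1 has {B, A}, leaving only C.
Day 2, shift 1: day 2 has {A} and shift 1 has {B, C, A}, leaving only D.
Day 3, shift 4: day 3 has {C, D} and shift 4 has {A}, leaving only B.
Day 3, shift 2: day 3 has {B, C, D} and shift 2 has {}, leaving only A.
Day 1, shift 3 is narrowed to {C, A}.
If it were C, then day 1, shift 4 would be left with no valid symbol.
So day 1, shift 3 must be A.

A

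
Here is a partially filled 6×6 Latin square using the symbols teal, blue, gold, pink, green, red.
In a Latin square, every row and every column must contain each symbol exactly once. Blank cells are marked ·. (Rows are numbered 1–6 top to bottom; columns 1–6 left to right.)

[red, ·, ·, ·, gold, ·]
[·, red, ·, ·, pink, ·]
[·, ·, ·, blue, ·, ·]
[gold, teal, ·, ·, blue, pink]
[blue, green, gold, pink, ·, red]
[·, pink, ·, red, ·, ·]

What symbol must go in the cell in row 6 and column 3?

blue

Row 1, column 2: row 1 has {gold, red} and column 2 has {teal, pink, green, red}, leaving only blue.
Row 3, column 2: row 3 has {blue} and column 2 has {teal, blue, pink, green, red}, leaving only gold.
Row 4, column 4: row 4 has {teal, blue, gold, pink} and column 4 has {blue, pink, red}, leaving only green.
Row 1, column 4: row 1 has {blue, gold, red} and column 4 has {blue, pink, green, red}, leaving only teal.
Row 1, column 6: row 1 has {teal, blue, gold, red} and column 6 has {pink, red}, leaving only green.
Row 1, column 3: row 1 has {teal, blue, gold, green, red} and column 3 has {gold}, leaving only pink.
Row 2, column 4: row 2 has {pink, red} and column 4 has {teal, blue, pink, green, red}, leaving only gold.
Row 3, column 6: row 3 has {blue, gold} and column 6 has {pink, green, red}, leaving only teal.
Row 2, column 6: row 2 has {gold, pink, red} and column 6 has {teal, pink, green, red}, leaving only blue.
Row 4, column 3: row 4 has {teal, blue, gold, pink, green} and column 3 has {gold, pink}, leaving only red.
Row 3, column 3: row 3 has {teal, blue, gold} and column 3 has {gold, pink, red}, leaving only green.
Row 2, column 3: row 2 has {blue, gold, pink, red} and column 3 has {gold, pink, green, red}, leaving only teal.
Row 6 already has {pink, red} and column 3 already has {teal, gold, pink, green, red}, so row 6, column 3 must be blue.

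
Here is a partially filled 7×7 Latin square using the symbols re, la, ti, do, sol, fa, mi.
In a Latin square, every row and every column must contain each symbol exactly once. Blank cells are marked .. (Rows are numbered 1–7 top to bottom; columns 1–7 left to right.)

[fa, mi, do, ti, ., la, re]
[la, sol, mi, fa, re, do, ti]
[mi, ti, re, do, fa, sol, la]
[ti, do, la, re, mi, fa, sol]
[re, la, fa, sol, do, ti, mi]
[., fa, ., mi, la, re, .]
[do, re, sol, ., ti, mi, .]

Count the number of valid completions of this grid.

1

Row 1, column 5: eliminating its row and column leaves {sol}.
Row 6, column 1: eliminating its row and column leaves {sol}.
Row 6, column 3: eliminating its row and column leaves {ti}.
Row 6, column 7: eliminating its row and column leaves {do}.
Row 7, column 4: eliminating its row and column leaves {la}.
Row 7, column 7: eliminating its row and column leaves {fa}.
Only one assignment across all blanks avoids any row or column repeat, giving 1 completion.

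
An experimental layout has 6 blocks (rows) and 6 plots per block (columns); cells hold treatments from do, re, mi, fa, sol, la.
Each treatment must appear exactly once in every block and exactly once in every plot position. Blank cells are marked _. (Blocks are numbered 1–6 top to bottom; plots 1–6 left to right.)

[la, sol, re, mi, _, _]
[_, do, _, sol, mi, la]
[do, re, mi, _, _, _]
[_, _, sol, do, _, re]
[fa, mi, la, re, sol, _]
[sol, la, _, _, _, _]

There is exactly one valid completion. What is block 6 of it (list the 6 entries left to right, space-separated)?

Block 6, plot 4: block 6 has {sol, la} and plot 4 has {do, re, mi, sol}, leaving only fa.
Block 6, plot 3: block 6 has {fa, sol, la} and plot 3 has {re, mi, sol, la}, leaving only do.
Block 6, plot 5: block 6 has {do, fa, sol, la} and plot 5 has {mi, sol}, leaving only re.
Block 6, plot 6: block 6 has {do, re, fa, sol, la} and plot 6 has {re, la}, leaving only mi.
So block 6 reads: sol la do fa re mi.

sol la do fa re mi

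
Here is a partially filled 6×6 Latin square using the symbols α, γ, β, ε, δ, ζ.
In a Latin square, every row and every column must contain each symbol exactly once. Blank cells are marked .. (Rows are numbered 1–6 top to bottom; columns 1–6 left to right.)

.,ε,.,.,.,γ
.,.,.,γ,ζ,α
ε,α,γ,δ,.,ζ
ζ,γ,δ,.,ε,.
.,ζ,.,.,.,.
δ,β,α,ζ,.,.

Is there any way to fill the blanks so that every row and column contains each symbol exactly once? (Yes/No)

Yes

No row or column among the givens repeats a symbol, and propagating forced cells runs into no contradiction.
One valid completion exists (for instance, α ε ζ β δ γ / β δ ε γ ζ α / ε α γ δ β ζ / ζ γ δ α ε β / γ ζ β ε α δ / δ β α ζ γ ε).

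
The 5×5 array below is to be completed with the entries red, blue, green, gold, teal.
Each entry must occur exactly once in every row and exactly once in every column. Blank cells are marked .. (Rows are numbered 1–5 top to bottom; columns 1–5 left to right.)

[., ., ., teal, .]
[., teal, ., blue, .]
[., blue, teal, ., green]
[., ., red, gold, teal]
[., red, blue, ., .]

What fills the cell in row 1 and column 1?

red

Row 3, column 4: row 3 has {blue, green, teal} and column 4 has {blue, gold, teal}, leaving only red.
Row 3, column 1: row 3 has {red, blue, green, teal} and column 1 has {}, leaving only gold.
Row 4, column 2: row 4 has {red, gold, teal} and column 2 has {red, blue, teal}, leaving only green.
Row 1, column 2: row 1 has {teal} and column 2 has {red, blue, green, teal}, leaving only gold.
Row 1, column 3: row 1 has {gold, teal} and column 3 has {red, blue, teal}, leaving only green.
Row 2, column 3: row 2 has {blue, teal} and column 3 has {red, blue, green, teal}, leaving only gold.
Row 2, column 5: row 2 has {blue, gold, teal} and column 5 has {green, teal}, leaving only red.
Row 1, column 5: row 1 has {green, gold, teal} and column 5 has {red, green, teal}, leaving only blue.
Row 1 already has {blue, green, gold, teal} and column 1 already has {gold}, so row 1, column 1 must be red.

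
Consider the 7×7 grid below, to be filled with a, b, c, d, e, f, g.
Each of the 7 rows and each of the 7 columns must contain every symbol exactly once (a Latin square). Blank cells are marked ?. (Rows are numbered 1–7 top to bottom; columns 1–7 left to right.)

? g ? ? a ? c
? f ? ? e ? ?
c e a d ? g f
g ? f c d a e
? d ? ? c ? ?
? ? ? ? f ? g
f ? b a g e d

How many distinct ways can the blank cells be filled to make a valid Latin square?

14

Row 1, column 1: eliminating its row and column leaves {b, d, e}.
Row 1, column 3: eliminating its row and column leaves {d, e}.
Row 1, column 4: eliminating its row and column leaves {b, e, f}.
Row 1, column 6: eliminating its row and column leaves {b, d, f}.
Row 2, column 1: eliminating its row and column leaves {a, b, d}.
Row 2, column 3: eliminating its row and column leaves {c, d, g}.
Row 2, column 4: eliminating its row and column leaves {b, g}.
Row 2, column 6: eliminating its row and column leaves {b, c, d}.
Row 2, column 7: eliminating its row and column leaves {a, b}.
Row 3, column 5: eliminating its row and column leaves {b}.
Row 4, column 2: eliminating its row and column leaves {b}.
Row 5, column 1: eliminating its row and column leaves {a, b, e}.
Row 5, column 3: eliminating its row and column leaves {e, g}.
Row 5, column 4: eliminating its row and column leaves {b, e, f, g}.
Row 5, column 6: eliminating its row and column leaves {b, f}.
Row 5, column 7: eliminating its row and column leaves {a, b}.
Row 6, column 1: eliminating its row and column leaves {a, b, d, e}.
Row 6, column 2: eliminating its row and column leaves {a, b, c}.
Row 6, column 3: eliminating its row and column leaves {c, d, e}.
Row 6, column 4: eliminating its row and column leaves {b, e}.
Row 6, column 6: eliminating its row and column leaves {b, c, d}.
Row 7, column 2: eliminating its row and column leaves {c}.
Enumerating the assignments across these blanks that avoid any row or column repeat gives 14 completions.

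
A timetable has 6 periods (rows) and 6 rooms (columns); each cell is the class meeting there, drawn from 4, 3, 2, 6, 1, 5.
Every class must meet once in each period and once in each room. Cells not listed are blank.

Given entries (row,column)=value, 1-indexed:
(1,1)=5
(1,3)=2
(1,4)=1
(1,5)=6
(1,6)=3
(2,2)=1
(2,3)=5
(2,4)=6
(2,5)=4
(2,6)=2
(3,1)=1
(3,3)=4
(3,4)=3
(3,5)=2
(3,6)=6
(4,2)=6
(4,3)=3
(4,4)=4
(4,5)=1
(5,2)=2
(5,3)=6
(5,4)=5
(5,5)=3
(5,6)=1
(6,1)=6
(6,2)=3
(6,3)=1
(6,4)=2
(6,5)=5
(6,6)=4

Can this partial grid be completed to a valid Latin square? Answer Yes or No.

Yes

No period or room among the givens repeats a symbol, and propagating forced cells runs into no contradiction.
One valid completion exists (for instance, 5 4 2 1 6 3 / 3 1 5 6 4 2 / 1 5 4 3 2 6 / 2 6 3 4 1 5 / 4 2 6 5 3 1 / 6 3 1 2 5 4).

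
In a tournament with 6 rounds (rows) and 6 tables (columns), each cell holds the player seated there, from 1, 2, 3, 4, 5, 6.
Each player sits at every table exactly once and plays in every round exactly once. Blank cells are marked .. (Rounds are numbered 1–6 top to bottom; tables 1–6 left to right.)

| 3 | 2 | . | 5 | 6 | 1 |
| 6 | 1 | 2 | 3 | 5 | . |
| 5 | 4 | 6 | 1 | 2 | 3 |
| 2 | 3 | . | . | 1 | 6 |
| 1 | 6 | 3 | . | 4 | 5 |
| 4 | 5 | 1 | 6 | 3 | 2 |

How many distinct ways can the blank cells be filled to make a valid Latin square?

Round 1, table 3: eliminating its round and table leaves {4}.
Round 2, table 6: eliminating its round and table leaves {4}.
Round 4, table 3: eliminating its round and table leaves {4, 5}.
Round 4, table 4: eliminating its round and table leaves {4}.
Round 5, table 4: eliminating its round and table leaves {2}.
Only one assignment across all blanks avoids any round or table repeat, giving 1 completion.

1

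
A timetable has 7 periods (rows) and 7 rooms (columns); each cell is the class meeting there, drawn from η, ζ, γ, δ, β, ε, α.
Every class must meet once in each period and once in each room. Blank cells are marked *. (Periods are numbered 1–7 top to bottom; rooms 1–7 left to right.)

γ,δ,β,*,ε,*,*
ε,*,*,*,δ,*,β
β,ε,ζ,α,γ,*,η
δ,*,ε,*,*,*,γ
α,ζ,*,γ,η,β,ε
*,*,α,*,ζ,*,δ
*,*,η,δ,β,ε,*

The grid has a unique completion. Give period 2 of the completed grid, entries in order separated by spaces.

ε α γ ζ δ η β

Period 2, room 3: period 2 has {δ, β, ε} and room 3 has {η, ζ, β, ε, α}, leaving only γ.
Period 3, room 6: period 3 has {η, ζ, γ, β, ε, α} and room 6 has {β, ε}, leaving only δ.
Period 4, room 5: period 4 has {γ, δ, ε} and room 5 has {η, ζ, γ, δ, β, ε}, leaving only α.
Period 5, room 3: period 5 has {η, ζ, γ, β, ε, α} and room 3 has {η, ζ, γ, β, ε, α}, leaving only δ.
Period 6, room 1: period 6 has {ζ, δ, α} and room 1 has {γ, δ, β, ε, α}, leaving only η.
Period 6, room 6: period 6 has {η, ζ, δ, α} and room 6 has {δ, β, ε}, leaving only γ.
Period 6, room 2: period 6 has {η, ζ, γ, δ, α} and room 2 has {ζ, δ, ε}, leaving only β.
Period 4, room 2: period 4 has {γ, δ, ε, α} and room 2 has {ζ, δ, β, ε}, leaving only η.
Period 2, room 2: period 2 has {γ, δ, β, ε} and room 2 has {η, ζ, δ, β, ε}, leaving only α.
Period 4, room 6: period 4 has {η, γ, δ, ε, α} and room 6 has {γ, δ, β, ε}, leaving only ζ.
Period 2, room 6: period 2 has {γ, δ, β, ε, α} and room 6 has {ζ, γ, δ, β, ε}, leaving only η.
Period 2, room 4: period 2 has {η, γ, δ, β, ε, α} and room 4 has {γ, δ, α}, leaving only ζ.
So period 2 reads: ε α γ ζ δ η β.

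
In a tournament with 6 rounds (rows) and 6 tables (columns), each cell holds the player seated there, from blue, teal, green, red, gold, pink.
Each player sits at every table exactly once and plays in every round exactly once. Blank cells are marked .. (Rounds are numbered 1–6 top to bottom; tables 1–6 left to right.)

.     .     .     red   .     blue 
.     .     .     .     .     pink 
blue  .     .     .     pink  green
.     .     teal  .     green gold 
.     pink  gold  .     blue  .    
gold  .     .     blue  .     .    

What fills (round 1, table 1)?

pink

Round 3, table 3: round 3 has {blue, green, pink} and table 3 has {teal, gold}, leaving only red.
Round 4, table 4: round 4 has {teal, green, gold} and table 4 has {blue, red}, leaving only pink.
Round 4, table 1: round 4 has {teal, green, gold, pink} and table 1 has {blue, gold}, leaving only red.
Round 4, table 2: round 4 has {teal, green, red, gold, pink} and table 2 has {pink}, leaving only blue.
Round 1, table 1 is narrowed to {teal, green, pink}.
If it were teal, then round 5, table 1 would be left with no valid symbol.
If it were green, then round 5, table 1 would be left with no valid symbol.
So round 1, table 1 must be pink.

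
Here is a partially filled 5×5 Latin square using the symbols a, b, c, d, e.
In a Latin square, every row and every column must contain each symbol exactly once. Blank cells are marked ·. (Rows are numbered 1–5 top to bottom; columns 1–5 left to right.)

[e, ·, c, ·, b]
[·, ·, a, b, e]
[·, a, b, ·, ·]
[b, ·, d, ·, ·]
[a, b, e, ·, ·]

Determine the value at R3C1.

Row 1, column 2: row 1 has {b, c, e} and column 2 has {a, b}, leaving only d.
Row 1, column 4: row 1 has {b, c, d, e} and column 4 has {b}, leaving only a.
Row 2, column 2: row 2 has {a, b, e} and column 2 has {a, b, d}, leaving only c.
Row 2, column 1: row 2 has {a, b, c, e} and column 1 has {a, b, e}, leaving only d.
Row 3 already has {a, b} and column 1 already has {a, b, d, e}, so row 3, column 1 must be c.

c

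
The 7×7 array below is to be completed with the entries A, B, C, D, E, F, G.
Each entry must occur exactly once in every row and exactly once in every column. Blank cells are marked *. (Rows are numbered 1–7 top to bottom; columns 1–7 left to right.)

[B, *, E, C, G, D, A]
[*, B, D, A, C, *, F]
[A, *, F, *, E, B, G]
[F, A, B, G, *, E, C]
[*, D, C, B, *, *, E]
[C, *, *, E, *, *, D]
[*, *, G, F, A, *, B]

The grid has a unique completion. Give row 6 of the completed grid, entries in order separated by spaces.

C G A E B F D

Row 6, column 3: row 6 has {C, D, E} and column 3 has {B, C, D, E, F, G}, leaving only A.
Row 1, column 2: row 1 has {A, B, C, D, E, G} and column 2 has {A, B, D}, leaving only F.
Row 6, column 2: row 6 has {A, C, D, E} and column 2 has {A, B, D, F}, leaving only G.
Row 6, column 6: row 6 has {A, C, D, E, G} and column 6 has {B, D, E}, leaving only F.
Row 6, column 5: row 6 has {A, C, D, E, F, G} and column 5 has {A, C, E, G}, leaving only B.
So row 6 reads: C G A E B F D.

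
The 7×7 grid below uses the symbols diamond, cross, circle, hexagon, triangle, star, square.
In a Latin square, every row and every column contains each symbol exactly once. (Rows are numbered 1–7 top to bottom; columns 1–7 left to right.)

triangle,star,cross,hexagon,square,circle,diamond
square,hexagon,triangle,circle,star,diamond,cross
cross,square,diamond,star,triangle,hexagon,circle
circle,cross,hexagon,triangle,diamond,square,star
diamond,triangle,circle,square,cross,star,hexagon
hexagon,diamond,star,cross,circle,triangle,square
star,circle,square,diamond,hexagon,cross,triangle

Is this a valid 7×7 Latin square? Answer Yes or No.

Yes

Each row is a permutation of the 7 symbols, and so is each column.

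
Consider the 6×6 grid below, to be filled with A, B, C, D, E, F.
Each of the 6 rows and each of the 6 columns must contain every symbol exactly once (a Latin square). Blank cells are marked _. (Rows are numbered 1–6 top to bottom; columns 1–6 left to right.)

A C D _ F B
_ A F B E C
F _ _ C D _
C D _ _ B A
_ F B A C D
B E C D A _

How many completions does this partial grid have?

Row 1, column 4: eliminating its row and column leaves {E}.
Row 2, column 1: eliminating its row and column leaves {D}.
Row 3, column 2: eliminating its row and column leaves {B}.
Row 3, column 3: eliminating its row and column leaves {A, E}.
Row 3, column 6: eliminating its row and column leaves {E}.
Row 4, column 3: eliminating its row and column leaves {E}.
Row 4, column 4: eliminating its row and column leaves {E, F}.
Row 5, column 1: eliminating its row and column leaves {E}.
Row 6, column 6: eliminating its row and column leaves {F}.
Only one assignment across all blanks avoids any row or column repeat, giving 1 completion.

1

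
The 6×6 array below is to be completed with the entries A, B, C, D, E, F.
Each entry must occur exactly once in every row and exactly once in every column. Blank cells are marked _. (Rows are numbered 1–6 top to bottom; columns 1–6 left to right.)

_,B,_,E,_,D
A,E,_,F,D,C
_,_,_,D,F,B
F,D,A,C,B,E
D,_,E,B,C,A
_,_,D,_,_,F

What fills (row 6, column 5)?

Row 1, column 1: row 1 has {B, D, E} and column 1 has {A, D, F}, leaving only C.
Row 1, column 3: row 1 has {B, C, D, E} and column 3 has {A, D, E}, leaving only F.
Row 1, column 5: row 1 has {B, C, D, E, F} and column 5 has {B, C, D, F}, leaving only A.
Row 6 already has {D, F} and column 5 already has {A, B, C, D, F}, so row 6, column 5 must be E.

E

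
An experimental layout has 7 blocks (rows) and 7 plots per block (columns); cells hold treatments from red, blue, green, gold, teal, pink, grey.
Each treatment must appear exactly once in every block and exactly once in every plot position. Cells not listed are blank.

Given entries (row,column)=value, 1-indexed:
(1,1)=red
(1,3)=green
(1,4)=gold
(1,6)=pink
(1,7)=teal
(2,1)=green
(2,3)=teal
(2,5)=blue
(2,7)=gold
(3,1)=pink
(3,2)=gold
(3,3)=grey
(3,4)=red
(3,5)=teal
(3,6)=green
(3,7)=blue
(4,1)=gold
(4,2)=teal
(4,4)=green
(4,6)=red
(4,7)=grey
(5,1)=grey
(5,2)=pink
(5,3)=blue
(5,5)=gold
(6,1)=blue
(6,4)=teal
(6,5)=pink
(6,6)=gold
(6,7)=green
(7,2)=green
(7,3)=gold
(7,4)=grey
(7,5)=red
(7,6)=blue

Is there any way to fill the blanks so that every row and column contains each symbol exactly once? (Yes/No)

No

Block 4, plot 5: block 4 together with plot 5 already contain {red, blue, green, gold, teal, pink, grey} — every symbol — so nothing can go there. The grid has no valid completion.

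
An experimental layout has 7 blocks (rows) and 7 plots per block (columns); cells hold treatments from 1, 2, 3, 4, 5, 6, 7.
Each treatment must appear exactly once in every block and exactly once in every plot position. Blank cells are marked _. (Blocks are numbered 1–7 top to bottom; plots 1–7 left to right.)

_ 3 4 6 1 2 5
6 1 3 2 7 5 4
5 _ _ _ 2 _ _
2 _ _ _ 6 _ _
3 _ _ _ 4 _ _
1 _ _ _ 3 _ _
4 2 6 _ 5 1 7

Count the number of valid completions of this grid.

30

Block 1, plot 1: eliminating its block and plot leaves {7}.
Block 3, plot 2: eliminating its block and plot leaves {4, 6, 7}.
Block 3, plot 3: eliminating its block and plot leaves {1, 7}.
Block 3, plot 4: eliminating its block and plot leaves {1, 3, 4, 7}.
Block 3, plot 6: eliminating its block and plot leaves {3, 4, 6, 7}.
Block 3, plot 7: eliminating its block and plot leaves {1, 3, 6}.
Block 4, plot 2: eliminating its block and plot leaves {4, 5, 7}.
Block 4, plot 3: eliminating its block and plot leaves {1, 5, 7}.
Block 4, plot 4: eliminating its block and plot leaves {1, 3, 4, 5, 7}.
Block 4, plot 6: eliminating its block and plot leaves {3, 4, 7}.
Block 4, plot 7: eliminating its block and plot leaves {1, 3}.
Block 5, plot 2: eliminating its block and plot leaves {5, 6, 7}.
Block 5, plot 3: eliminating its block and plot leaves {1, 2, 5, 7}.
Block 5, plot 4: eliminating its block and plot leaves {1, 5, 7}.
Block 5, plot 6: eliminating its block and plot leaves {6, 7}.
Block 5, plot 7: eliminating its block and plot leaves {1, 2, 6}.
Block 6, plot 2: eliminating its block and plot leaves {4, 5, 6, 7}.
Block 6, plot 3: eliminating its block and plot leaves {2, 5, 7}.
Block 6, plot 4: eliminating its block and plot leaves {4, 5, 7}.
Block 6, plot 6: eliminating its block and plot leaves {4, 6, 7}.
Block 6, plot 7: eliminating its block and plot leaves {2, 6}.
Block 7, plot 4: eliminating its block and plot leaves {3}.
Enumerating the assignments across these blanks that avoid any block or plot repeat gives 30 completions.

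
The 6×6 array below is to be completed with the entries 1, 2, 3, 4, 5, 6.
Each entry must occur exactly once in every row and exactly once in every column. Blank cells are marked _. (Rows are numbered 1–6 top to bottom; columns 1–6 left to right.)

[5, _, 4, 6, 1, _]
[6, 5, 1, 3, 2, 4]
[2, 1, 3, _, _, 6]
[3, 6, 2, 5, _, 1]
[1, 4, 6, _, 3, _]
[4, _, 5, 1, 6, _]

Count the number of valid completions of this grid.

Row 1, column 2: eliminating its row and column leaves {2, 3}.
Row 1, column 6: eliminating its row and column leaves {2, 3}.
Row 3, column 4: eliminating its row and column leaves {4}.
Row 3, column 5: eliminating its row and column leaves {4, 5}.
Row 4, column 5: eliminating its row and column leaves {4}.
Row 5, column 4: eliminating its row and column leaves {2}.
Row 5, column 6: eliminating its row and column leaves {2, 5}.
Row 6, column 2: eliminating its row and column leaves {2, 3}.
Row 6, column 6: eliminating its row and column leaves {2, 3}.
Enumerating the assignments across these blanks that avoid any row or column repeat gives 2 completions.

2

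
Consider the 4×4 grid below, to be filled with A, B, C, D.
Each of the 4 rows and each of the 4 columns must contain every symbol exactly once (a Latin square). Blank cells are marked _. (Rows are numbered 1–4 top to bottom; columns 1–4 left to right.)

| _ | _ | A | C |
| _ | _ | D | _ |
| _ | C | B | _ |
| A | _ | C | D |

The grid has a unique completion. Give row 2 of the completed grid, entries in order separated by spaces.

C A D B

Row 3, column 1: row 3 has {B, C} and column 1 has {A}, leaving only D.
Row 1, column 1: row 1 has {A, C} and column 1 has {A, D}, leaving only B.
Row 2, column 1: row 2 has {D} and column 1 has {A, B, D}, leaving only C.
Row 1, column 2: row 1 has {A, B, C} and column 2 has {C}, leaving only D.
Row 3, column 4: row 3 has {B, C, D} and column 4 has {C, D}, leaving only A.
Row 2, column 4: row 2 has {C, D} and column 4 has {A, C, D}, leaving only B.
Row 2, column 2: row 2 has {B, C, D} and column 2 has {C, D}, leaving only A.
So row 2 reads: C A D B.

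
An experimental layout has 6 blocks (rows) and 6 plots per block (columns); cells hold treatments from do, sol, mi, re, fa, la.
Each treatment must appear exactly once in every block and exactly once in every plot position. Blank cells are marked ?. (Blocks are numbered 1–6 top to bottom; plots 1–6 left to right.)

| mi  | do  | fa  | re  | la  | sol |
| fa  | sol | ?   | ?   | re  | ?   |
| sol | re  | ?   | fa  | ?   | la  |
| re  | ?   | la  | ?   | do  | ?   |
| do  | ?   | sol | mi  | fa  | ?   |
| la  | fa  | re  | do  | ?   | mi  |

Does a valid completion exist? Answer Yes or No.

Yes

No block or plot among the givens repeats a symbol, and propagating forced cells runs into no contradiction.
One valid completion exists (for instance, mi do fa re la sol / fa sol mi la re do / sol re do fa mi la / re mi la sol do fa / do la sol mi fa re / la fa re do sol mi).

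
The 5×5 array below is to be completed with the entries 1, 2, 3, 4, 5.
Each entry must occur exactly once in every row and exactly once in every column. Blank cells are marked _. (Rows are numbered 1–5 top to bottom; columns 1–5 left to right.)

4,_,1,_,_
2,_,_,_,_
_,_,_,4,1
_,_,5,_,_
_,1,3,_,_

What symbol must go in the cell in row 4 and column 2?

4

Row 2, column 3: row 2 has {2} and column 3 has {1, 3, 5}, leaving only 4.
Row 3, column 3: row 3 has {1, 4} and column 3 has {1, 3, 4, 5}, leaving only 2.
Row 5, column 1: row 5 has {1, 3} and column 1 has {2, 4}, leaving only 5.
Row 3, column 1: row 3 has {1, 2, 4} and column 1 has {2, 4, 5}, leaving only 3.
Row 3, column 2: row 3 has {1, 2, 3, 4} and column 2 has {1}, leaving only 5.
Row 2, column 2: row 2 has {2, 4} and column 2 has {1, 5}, leaving only 3.
Row 1, column 2: row 1 has {1, 4} and column 2 has {1, 3, 5}, leaving only 2.
Row 4 already has {5} and column 2 already has {1, 2, 3, 5}, so row 4, column 2 must be 4.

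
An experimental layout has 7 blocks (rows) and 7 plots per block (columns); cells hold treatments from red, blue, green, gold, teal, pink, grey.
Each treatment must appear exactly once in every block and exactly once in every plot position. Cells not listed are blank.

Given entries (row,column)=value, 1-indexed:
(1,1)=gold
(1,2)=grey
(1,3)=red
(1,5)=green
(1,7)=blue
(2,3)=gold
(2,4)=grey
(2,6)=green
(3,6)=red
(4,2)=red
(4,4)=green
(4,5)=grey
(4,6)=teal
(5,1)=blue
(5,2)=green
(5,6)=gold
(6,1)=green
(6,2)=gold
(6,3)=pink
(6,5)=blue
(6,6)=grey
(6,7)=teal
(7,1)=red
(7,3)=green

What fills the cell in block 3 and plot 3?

teal

Block 1, plot 6: block 1 has {red, blue, green, gold, grey} and plot 6 has {red, green, gold, teal, grey}, leaving only pink.
Block 1, plot 4: block 1 has {red, blue, green, gold, pink, grey} and plot 4 has {green, grey}, leaving only teal.
Block 4, plot 1: block 4 has {red, green, teal, grey} and plot 1 has {red, blue, green, gold}, leaving only pink.
Block 2, plot 1: block 2 has {green, gold, grey} and plot 1 has {red, blue, green, gold, pink}, leaving only teal.
Block 3, plot 1: block 3 has {red} and plot 1 has {red, blue, green, gold, teal, pink}, leaving only grey.
Block 4, plot 3: block 4 has {red, green, teal, pink, grey} and plot 3 has {red, green, gold, pink}, leaving only blue.
Block 3 already has {red, grey} and plot 3 already has {red, blue, green, gold, pink}, so block 3, plot 3 must be teal.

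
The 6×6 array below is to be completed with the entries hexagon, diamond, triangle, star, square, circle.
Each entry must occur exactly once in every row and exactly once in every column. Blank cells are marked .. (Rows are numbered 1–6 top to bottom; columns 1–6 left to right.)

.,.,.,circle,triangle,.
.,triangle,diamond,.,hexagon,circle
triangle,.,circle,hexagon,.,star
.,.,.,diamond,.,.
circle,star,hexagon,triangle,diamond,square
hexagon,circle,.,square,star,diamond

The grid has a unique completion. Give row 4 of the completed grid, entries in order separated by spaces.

star hexagon square diamond circle triangle

Row 1, column 6: row 1 has {triangle, circle} and column 6 has {diamond, star, square, circle}, leaving only hexagon.
Row 4, column 6: row 4 has {diamond} and column 6 has {hexagon, diamond, star, square, circle}, leaving only triangle.
Row 2, column 4: row 2 has {hexagon, diamond, triangle, circle} and column 4 has {hexagon, diamond, triangle, square, circle}, leaving only star.
Row 2, column 1: row 2 has {hexagon, diamond, triangle, star, circle} and column 1 has {hexagon, triangle, circle}, leaving only square.
Row 4, column 1: row 4 has {diamond, triangle} and column 1 has {hexagon, triangle, square, circle}, leaving only star.
Row 4, column 3: row 4 has {diamond, triangle, star} and column 3 has {hexagon, diamond, circle}, leaving only square.
Row 4, column 2: row 4 has {diamond, triangle, star, square} and column 2 has {triangle, star, circle}, leaving only hexagon.
Row 4, column 5: row 4 has {hexagon, diamond, triangle, star, square} and column 5 has {hexagon, diamond, triangle, star}, leaving only circle.
So row 4 reads: star hexagon square diamond circle triangle.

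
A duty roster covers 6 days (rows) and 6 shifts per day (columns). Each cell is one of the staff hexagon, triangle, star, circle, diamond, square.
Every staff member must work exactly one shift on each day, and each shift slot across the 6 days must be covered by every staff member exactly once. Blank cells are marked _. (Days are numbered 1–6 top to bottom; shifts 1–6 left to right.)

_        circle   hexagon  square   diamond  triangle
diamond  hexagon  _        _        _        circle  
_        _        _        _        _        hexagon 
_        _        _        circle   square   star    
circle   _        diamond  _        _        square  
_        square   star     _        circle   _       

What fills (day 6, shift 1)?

Day 1, shift 1: day 1 has {hexagon, triangle, circle, diamond, square} and shift 1 has {circle, diamond}, leaving only star.
Day 4, shift 3: day 4 has {star, circle, square} and shift 3 has {hexagon, star, diamond}, leaving only triangle.
Day 2, shift 3: day 2 has {hexagon, circle, diamond} and shift 3 has {hexagon, triangle, star, diamond}, leaving only square.
Day 3, shift 3: day 3 has {hexagon} and shift 3 has {hexagon, triangle, star, diamond, square}, leaving only circle.
Day 4, shift 1: day 4 has {triangle, star, circle, square} and shift 1 has {star, circle, diamond}, leaving only hexagon.
Day 6 already has {star, circle, square} and shift 1 already has {hexagon, star, circle, diamond}, so day 6, shift 1 must be triangle.

triangle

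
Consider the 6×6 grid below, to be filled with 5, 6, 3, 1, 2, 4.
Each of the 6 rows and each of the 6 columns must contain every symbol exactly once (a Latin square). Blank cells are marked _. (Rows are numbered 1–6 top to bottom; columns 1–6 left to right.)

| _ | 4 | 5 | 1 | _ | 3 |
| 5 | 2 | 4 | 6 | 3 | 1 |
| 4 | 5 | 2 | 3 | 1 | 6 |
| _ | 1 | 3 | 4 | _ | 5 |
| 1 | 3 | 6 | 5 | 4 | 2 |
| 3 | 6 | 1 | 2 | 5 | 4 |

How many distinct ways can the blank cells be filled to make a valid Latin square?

2

Row 1, column 1: eliminating its row and column leaves {6, 2}.
Row 1, column 5: eliminating its row and column leaves {6, 2}.
Row 4, column 1: eliminating its row and column leaves {6, 2}.
Row 4, column 5: eliminating its row and column leaves {6, 2}.
Enumerating the assignments across these blanks that avoid any row or column repeat gives 2 completions.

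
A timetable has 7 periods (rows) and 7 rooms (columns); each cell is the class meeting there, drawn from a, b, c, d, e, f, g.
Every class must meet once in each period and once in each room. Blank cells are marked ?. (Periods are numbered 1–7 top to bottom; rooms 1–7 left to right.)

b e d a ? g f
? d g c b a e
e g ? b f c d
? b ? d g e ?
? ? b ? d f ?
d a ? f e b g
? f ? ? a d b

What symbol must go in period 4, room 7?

c

Period 1, room 5: period 1 has {a, b, d, e, f, g} and room 5 has {a, b, d, e, f, g}, leaving only c.
Period 2, room 1: period 2 has {a, b, c, d, e, g} and room 1 has {b, d, e}, leaving only f.
Period 3, room 3: period 3 has {b, c, d, e, f, g} and room 3 has {b, d, g}, leaving only a.
Period 5, room 2: period 5 has {b, d, f} and room 2 has {a, b, d, e, f, g}, leaving only c.
Period 5, room 7: period 5 has {b, c, d, f} and room 7 has {b, d, e, f, g}, leaving only a.
Period 4 already has {b, d, e, g} and room 7 already has {a, b, d, e, f, g}, so period 4, room 7 must be c.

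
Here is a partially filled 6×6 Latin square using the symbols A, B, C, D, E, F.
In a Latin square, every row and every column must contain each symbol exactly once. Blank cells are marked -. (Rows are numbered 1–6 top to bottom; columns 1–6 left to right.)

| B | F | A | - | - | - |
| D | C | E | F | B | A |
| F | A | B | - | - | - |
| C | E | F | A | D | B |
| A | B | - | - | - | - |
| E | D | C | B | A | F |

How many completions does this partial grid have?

Row 1, column 4: eliminating its row and column leaves {C, D, E}.
Row 1, column 5: eliminating its row and column leaves {C, E}.
Row 1, column 6: eliminating its row and column leaves {C, D, E}.
Row 3, column 4: eliminating its row and column leaves {C, D, E}.
Row 3, column 5: eliminating its row and column leaves {C, E}.
Row 3, column 6: eliminating its row and column leaves {C, D, E}.
Row 5, column 3: eliminating its row and column leaves {D}.
Row 5, column 4: eliminating its row and column leaves {C, D, E}.
Row 5, column 5: eliminating its row and column leaves {C, E, F}.
Row 5, column 6: eliminating its row and column leaves {C, D, E}.
Enumerating the assignments across these blanks that avoid any row or column repeat gives 4 completions.

4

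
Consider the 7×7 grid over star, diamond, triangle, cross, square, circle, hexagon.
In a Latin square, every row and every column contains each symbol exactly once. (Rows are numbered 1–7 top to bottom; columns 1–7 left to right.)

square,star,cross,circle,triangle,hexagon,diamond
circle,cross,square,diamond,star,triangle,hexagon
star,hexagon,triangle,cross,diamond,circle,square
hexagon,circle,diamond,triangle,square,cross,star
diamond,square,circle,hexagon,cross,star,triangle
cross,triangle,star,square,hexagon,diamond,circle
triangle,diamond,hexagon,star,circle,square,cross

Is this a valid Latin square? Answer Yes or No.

Yes

Each row is a permutation of the 7 symbols, and so is each column.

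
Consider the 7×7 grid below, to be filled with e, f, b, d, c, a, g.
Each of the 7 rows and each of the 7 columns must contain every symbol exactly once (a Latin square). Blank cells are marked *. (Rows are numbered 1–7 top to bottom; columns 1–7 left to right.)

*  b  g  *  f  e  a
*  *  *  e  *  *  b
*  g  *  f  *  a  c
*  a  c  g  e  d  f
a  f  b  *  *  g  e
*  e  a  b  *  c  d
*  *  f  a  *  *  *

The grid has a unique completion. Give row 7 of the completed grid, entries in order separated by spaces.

Row 7, column 6: row 7 has {f, a} and column 6 has {e, d, c, a, g}, leaving only b.
Row 7, column 7: row 7 has {f, b, a} and column 7 has {e, f, b, d, c, a}, leaving only g.
Row 2, column 3: row 2 has {e, b} and column 3 has {f, b, c, a, g}, leaving only d.
Row 2, column 2: row 2 has {e, b, d} and column 2 has {e, f, b, a, g}, leaving only c.
Row 7, column 2: row 7 has {f, b, a, g} and column 2 has {e, f, b, c, a, g}, leaving only d.
Row 7, column 5: row 7 has {f, b, d, a, g} and column 5 has {e, f}, leaving only c.
Row 7, column 1: row 7 has {f, b, d, c, a, g} and column 1 has {a}, leaving only e.
So row 7 reads: e d f a c b g.

e d f a c b g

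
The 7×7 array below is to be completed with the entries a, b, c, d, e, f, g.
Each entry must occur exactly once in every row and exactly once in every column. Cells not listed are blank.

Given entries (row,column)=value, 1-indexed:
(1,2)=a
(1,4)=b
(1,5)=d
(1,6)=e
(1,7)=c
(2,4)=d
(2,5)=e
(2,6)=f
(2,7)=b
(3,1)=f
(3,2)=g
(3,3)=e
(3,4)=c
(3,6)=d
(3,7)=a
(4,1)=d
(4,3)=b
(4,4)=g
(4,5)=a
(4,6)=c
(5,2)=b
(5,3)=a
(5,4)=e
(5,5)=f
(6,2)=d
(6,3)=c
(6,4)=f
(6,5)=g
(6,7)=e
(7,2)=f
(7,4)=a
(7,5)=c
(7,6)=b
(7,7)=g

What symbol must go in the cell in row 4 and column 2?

Row 4 already has {a, b, c, d, g} and column 2 already has {a, b, d, f, g}, so row 4, column 2 must be e.

e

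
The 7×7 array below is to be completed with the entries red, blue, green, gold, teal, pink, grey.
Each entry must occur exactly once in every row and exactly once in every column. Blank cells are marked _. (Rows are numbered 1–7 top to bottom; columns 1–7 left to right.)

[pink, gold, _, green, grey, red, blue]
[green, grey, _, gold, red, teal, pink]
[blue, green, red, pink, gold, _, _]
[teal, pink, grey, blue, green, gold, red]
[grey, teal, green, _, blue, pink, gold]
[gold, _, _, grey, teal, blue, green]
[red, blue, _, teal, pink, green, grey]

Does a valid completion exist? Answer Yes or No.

No row or column among the givens repeats a symbol, and propagating forced cells runs into no contradiction.
One valid completion exists (for instance, pink gold teal green grey red blue / green grey blue gold red teal pink / blue green red pink gold grey teal / teal pink grey blue green gold red / grey teal green red blue pink gold / gold red pink grey teal blue green / red blue gold teal pink green grey).

Yes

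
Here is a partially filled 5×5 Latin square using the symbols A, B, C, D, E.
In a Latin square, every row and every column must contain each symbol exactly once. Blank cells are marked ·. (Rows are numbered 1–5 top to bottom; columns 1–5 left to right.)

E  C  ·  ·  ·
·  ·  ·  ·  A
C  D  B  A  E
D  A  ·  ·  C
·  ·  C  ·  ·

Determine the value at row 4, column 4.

B

Row 2, column 1: row 2 has {A} and column 1 has {C, D, E}, leaving only B.
Row 2, column 2: row 2 has {A, B} and column 2 has {A, C, D}, leaving only E.
Row 2, column 3: row 2 has {A, B, E} and column 3 has {B, C}, leaving only D.
Row 1, column 3: row 1 has {C, E} and column 3 has {B, C, D}, leaving only A.
Row 2, column 4: row 2 has {A, B, D, E} and column 4 has {A}, leaving only C.
Row 4, column 3: row 4 has {A, C, D} and column 3 has {A, B, C, D}, leaving only E.
Row 4 already has {A, C, D, E} and column 4 already has {A, C}, so row 4, column 4 must be B.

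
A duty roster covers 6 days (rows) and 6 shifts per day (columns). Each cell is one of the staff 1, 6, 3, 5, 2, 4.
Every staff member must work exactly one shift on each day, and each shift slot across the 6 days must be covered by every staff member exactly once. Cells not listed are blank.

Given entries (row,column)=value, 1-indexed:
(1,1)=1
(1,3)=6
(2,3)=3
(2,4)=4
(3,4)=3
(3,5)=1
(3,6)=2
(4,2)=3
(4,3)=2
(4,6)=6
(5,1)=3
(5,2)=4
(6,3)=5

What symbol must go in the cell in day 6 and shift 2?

Day 3, shift 3: day 3 has {1, 3, 2} and shift 3 has {6, 3, 5, 2}, leaving only 4.
Day 5, shift 3: day 5 has {3, 4} and shift 3 has {6, 3, 5, 2, 4}, leaving only 1.
Day 5, shift 6: day 5 has {1, 3, 4} and shift 6 has {6, 2}, leaving only 5.
Day 2, shift 6: day 2 has {3, 4} and shift 6 has {6, 5, 2}, leaving only 1.
Day 6, shift 2 is narrowed to {1, 6, 2}.
If it were 6, then day 2, shift 2 would be left with no valid symbol.
If it were 2, then day 3, shift 2 would be left with no valid symbol.
So day 6, shift 2 must be 1.

1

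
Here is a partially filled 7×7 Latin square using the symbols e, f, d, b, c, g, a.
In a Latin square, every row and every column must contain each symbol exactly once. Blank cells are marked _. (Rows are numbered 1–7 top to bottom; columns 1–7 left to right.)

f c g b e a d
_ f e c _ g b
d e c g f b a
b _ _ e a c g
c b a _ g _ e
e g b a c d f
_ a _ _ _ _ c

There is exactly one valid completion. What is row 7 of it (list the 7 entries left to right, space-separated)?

Row 7, column 1: row 7 has {c, a} and column 1 has {e, f, d, b, c}, leaving only g.
Row 2, column 1: row 2 has {e, f, b, c, g} and column 1 has {e, f, d, b, c, g}, leaving only a.
Row 2, column 5: row 2 has {e, f, b, c, g, a} and column 5 has {e, f, c, g, a}, leaving only d.
Row 7, column 5: row 7 has {c, g, a} and column 5 has {e, f, d, c, g, a}, leaving only b.
Row 4, column 2: row 4 has {e, b, c, g, a} and column 2 has {e, f, b, c, g, a}, leaving only d.
Row 4, column 3: row 4 has {e, d, b, c, g, a} and column 3 has {e, b, c, g, a}, leaving only f.
Row 7, column 3: row 7 has {b, c, g, a} and column 3 has {e, f, b, c, g, a}, leaving only d.
Row 7, column 4: row 7 has {d, b, c, g, a} and column 4 has {e, b, c, g, a}, leaving only f.
Row 7, column 6: row 7 has {f, d, b, c, g, a} and column 6 has {d, b, c, g, a}, leaving only e.
So row 7 reads: g a d f b e c.

g a d f b e c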